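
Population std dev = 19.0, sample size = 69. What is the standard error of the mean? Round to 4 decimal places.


SE = sigma / sqrt(n)
sqrt(69) ≈ 8.306624
SE = 19.0 / 8.306624 ≈ 2.287331

2.2873


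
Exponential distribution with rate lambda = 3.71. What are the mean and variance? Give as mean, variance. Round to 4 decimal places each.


mean = 1/lam, var = 1/lam^2
mean = 1 / 3.71 = 100/371 ≈ 0.269542
lam^2 = 3.71^2 = 13.7641
var = 1 / 13.7641 ≈ 0.072653

0.2695, 0.0727


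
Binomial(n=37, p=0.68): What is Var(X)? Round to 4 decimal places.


Var = n*p*(1-p) = 37 * 0.68 * 0.32 = 8.0512

8.0512


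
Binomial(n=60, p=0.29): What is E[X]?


E[X] = n*p = 60 * 0.29 = 17.4

17.4


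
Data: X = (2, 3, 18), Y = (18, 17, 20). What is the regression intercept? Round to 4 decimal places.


a = ybar - b*xbar, where b = sum((xi-xbar)(yi-ybar)) / sum((xi-xbar)^2)
n = 3, xbar = 23/3 ≈ 7.666667, ybar = 55/3 ≈ 18.333333
Sxy = sum((xi-xbar)(yi-ybar)) = 76/3 ≈ 25.333333
Sxx = sum((xi-xbar)^2) = 482/3 ≈ 160.666667
b = Sxy / Sxx = 38/241 ≈ 0.157676
a = 18.333333 - 0.157676 * 7.666667 = 4127/241 ≈ 17.124481

17.1245


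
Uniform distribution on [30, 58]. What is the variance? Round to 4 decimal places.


Var = (b-a)^2 / 12
(b-a)^2 = (58 - 30)^2 = 784
Var = 784/12 ≈ 65.333333

65.3333


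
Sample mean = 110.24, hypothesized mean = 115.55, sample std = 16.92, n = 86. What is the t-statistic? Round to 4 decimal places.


t = (xbar - mu0) / (s/sqrt(n))
xbar - mu0 = 110.24 - 115.55 = -5.31
sqrt(86) ≈ 9.27361850
s/sqrt(n) = 16.92 / 9.27361850 ≈ 1.82453052
t = -5.31 / 1.82453052 ≈ -2.910338

-2.9103


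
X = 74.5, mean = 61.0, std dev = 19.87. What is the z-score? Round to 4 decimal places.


z = (X - mu) / sigma
X - mu = 74.5 - 61.0 = 13.5
z = 13.5 / 19.87 = 1350/1987 ≈ 0.679416

0.6794


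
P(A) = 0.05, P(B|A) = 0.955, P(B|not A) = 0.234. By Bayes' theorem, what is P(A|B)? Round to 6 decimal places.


P(A|B) = P(B|A)*P(A) / P(B), P(B) = P(B|A)*P(A) + P(B|not A)*P(not A)
P(B|A)*P(A) = 0.955 * 0.05 = 0.04775
P(B|not A)*P(not A) = 0.234 * 0.95 = 0.2223
P(B) = 0.04775 + 0.2223 = 0.27005
P(A|B) = 0.04775 / 0.27005 = 955/5401 ≈ 0.17681911

0.176819


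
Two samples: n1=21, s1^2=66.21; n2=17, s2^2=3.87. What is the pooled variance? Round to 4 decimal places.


sp^2 = ((n1-1)*s1^2 + (n2-1)*s2^2)/(n1+n2-2)
(n1-1)*s1^2 = 20 * 66.21 = 1324.2
(n2-1)*s2^2 = 16 * 3.87 = 61.92
numerator = 1324.2 + 61.92 = 1386.12
n1+n2-2 = 36
sp^2 = 1386.12 / 36 = 11551/300 ≈ 38.503333

38.5033


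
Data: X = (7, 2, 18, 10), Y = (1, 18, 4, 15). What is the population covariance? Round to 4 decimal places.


Cov = (1/n)*sum((xi-xbar)(yi-ybar))
n = 4, xbar = 37/4 = 9.25, ybar = 38/4 = 9.5
sum((xi-xbar)(yi-ybar)) = -86.5
Cov = -86.5 / 4 = -21.625

-21.6250


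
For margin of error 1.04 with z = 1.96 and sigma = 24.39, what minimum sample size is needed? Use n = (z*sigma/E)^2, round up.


z*sigma/E = 1.96 * 24.39 / 1.04 = 119511/2600 ≈ 45.965769
(z*sigma/E)^2 ≈ 2112.851941
round up: n = 2113

2113


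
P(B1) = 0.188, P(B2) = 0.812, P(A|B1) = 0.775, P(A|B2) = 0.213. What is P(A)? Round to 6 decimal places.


P(A) = P(A|B1)*P(B1) + P(A|B2)*P(B2)
P(A|B1)*P(B1) = 0.775 * 0.188 = 0.1457
P(A|B2)*P(B2) = 0.213 * 0.812 = 0.172956
P(A) = 0.1457 + 0.172956 = 0.318656

0.318656


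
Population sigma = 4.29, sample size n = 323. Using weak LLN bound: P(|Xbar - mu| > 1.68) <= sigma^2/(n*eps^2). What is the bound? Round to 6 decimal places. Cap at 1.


bound = min(1, sigma^2/(n*eps^2))
sigma^2 = 4.29^2 = 18.4041
n*eps^2 = 323 * 1.68^2 = 323 * 2.8224 = 911.6352
sigma^2/(n*eps^2) = 18.4041 / 911.6352 ≈ 0.02018801

0.020188


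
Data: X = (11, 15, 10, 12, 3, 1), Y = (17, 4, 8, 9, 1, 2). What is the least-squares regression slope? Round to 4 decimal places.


b = sum((xi-xbar)(yi-ybar)) / sum((xi-xbar)^2)
n = 6, xbar = 52/6 = 26/3 ≈ 8.666667, ybar = 41/6 ≈ 6.833333
Sxy = sum((xi-xbar)(yi-ybar)) = 254/3 ≈ 84.666667
Sxx = sum((xi-xbar)^2) = 448/3 ≈ 149.333333
b = Sxy / Sxx = 127/224 ≈ 0.566964

0.5670


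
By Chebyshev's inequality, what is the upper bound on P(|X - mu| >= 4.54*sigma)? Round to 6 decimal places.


P <= 1/k^2
k^2 = 4.54^2 = 20.6116
1/k^2 = 1 / 20.6116 ≈ 0.04851637

0.048516


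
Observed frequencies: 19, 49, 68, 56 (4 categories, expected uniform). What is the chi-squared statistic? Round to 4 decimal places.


chi2 = sum((O-E)^2/E), E = total/4
total = 192, E = 192/4 = 48
(19 - 48)^2 / 48 = 841 / 48 = 841/48 ≈ 17.520833
(49 - 48)^2 / 48 = 1 / 48 = 1/48 ≈ 0.020833
(68 - 48)^2 / 48 = 400 / 48 = 25/3 ≈ 8.333333
(56 - 48)^2 / 48 = 64 / 48 = 4/3 ≈ 1.333333
chi2 = 653/24 ≈ 27.208333

27.2083


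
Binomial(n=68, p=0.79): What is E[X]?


E[X] = n*p = 68 * 0.79 = 53.72

53.72


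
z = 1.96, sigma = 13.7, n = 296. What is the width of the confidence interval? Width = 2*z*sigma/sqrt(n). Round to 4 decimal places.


width = 2*z*sigma/sqrt(n)
2*z*sigma = 2 * 1.96 * 13.7 = 53.704
sqrt(296) ≈ 17.204651
width = 53.704 / 17.204651 ≈ 3.121482

3.1215


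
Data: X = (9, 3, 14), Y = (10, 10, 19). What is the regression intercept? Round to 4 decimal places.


a = ybar - b*xbar, where b = sum((xi-xbar)(yi-ybar)) / sum((xi-xbar)^2)
n = 3, xbar = 26/3 ≈ 8.666667, ybar = 39/3 = 13
Sxy = sum((xi-xbar)(yi-ybar)) = 48
Sxx = sum((xi-xbar)^2) = 182/3 ≈ 60.666667
b = Sxy / Sxx = 72/91 ≈ 0.791209
a = 13 - 0.791209 * 8.666667 = 43/7 ≈ 6.142857

6.1429


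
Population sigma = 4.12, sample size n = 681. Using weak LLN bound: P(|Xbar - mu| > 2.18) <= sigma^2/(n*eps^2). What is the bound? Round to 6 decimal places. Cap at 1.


bound = min(1, sigma^2/(n*eps^2))
sigma^2 = 4.12^2 = 16.9744
n*eps^2 = 681 * 2.18^2 = 681 * 4.7524 = 3236.3844
sigma^2/(n*eps^2) = 16.9744 / 3236.3844 ≈ 0.00524487

0.005245


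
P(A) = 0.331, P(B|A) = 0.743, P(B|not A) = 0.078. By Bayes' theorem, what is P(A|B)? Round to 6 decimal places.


P(A|B) = P(B|A)*P(A) / P(B), P(B) = P(B|A)*P(A) + P(B|not A)*P(not A)
P(B|A)*P(A) = 0.743 * 0.331 = 0.245933
P(B|not A)*P(not A) = 0.078 * 0.669 = 0.052182
P(B) = 0.245933 + 0.052182 = 0.298115
P(A|B) = 0.245933 / 0.298115 ≈ 0.82496017

0.824960


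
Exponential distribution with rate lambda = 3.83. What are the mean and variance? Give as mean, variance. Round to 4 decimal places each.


mean = 1/lam, var = 1/lam^2
mean = 1 / 3.83 = 100/383 ≈ 0.261097
lam^2 = 3.83^2 = 14.6689
var = 1 / 14.6689 ≈ 0.068171

0.2611, 0.0682


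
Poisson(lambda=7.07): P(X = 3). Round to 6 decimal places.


P = e^(-lam) * lam^k / k!
e^(-7.07) ≈ 0.0008502331
lam^k = 7.07^3 = 353.393243
k! = 3! = 6
P = 0.0008502331 * 353.393243 / 6 ≈ 0.050078

0.050078


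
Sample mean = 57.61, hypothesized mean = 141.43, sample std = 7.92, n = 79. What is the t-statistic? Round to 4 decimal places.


t = (xbar - mu0) / (s/sqrt(n))
xbar - mu0 = 57.61 - 141.43 = -83.82
sqrt(79) ≈ 8.88819442
s/sqrt(n) = 7.92 / 8.88819442 ≈ 0.89106962
t = -83.82 / 0.89106962 ≈ -94.066724

-94.0667


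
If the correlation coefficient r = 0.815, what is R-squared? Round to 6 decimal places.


R^2 = r^2 = (0.815)^2 = 0.664225

0.664225


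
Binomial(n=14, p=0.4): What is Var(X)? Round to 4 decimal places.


Var = n*p*(1-p) = 14 * 0.4 * 0.6 = 3.36

3.3600


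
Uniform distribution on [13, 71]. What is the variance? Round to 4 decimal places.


Var = (b-a)^2 / 12
(b-a)^2 = (71 - 13)^2 = 3364
Var = 3364/12 ≈ 280.333333

280.3333


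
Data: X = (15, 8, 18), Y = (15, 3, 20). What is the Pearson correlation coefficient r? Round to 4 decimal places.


r = sum((xi-xbar)(yi-ybar)) / sqrt(sum((xi-xbar)^2) * sum((yi-ybar)^2))
n = 3, xbar = 41/3 ≈ 13.666667, ybar = 38/3 ≈ 12.666667
Sxy = sum((xi-xbar)(yi-ybar)) = 269/3 ≈ 89.666667
Sxx = sum((xi-xbar)^2) = 158/3 ≈ 52.666667
Syy = sum((yi-ybar)^2) = 458/3 ≈ 152.666667
sqrt(Sxx*Syy) ≈ 89.668525
r = Sxy / sqrt(Sxx*Syy) = 89.666667 / 89.668525 ≈ 0.999979

1.0000


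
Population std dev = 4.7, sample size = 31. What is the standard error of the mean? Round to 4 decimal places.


SE = sigma / sqrt(n)
sqrt(31) ≈ 5.567764
SE = 4.7 / 5.567764 ≈ 0.844145

0.8441


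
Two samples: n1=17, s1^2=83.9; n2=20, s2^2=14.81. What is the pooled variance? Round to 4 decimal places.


sp^2 = ((n1-1)*s1^2 + (n2-1)*s2^2)/(n1+n2-2)
(n1-1)*s1^2 = 16 * 83.9 = 1342.4
(n2-1)*s2^2 = 19 * 14.81 = 281.39
numerator = 1342.4 + 281.39 = 1623.79
n1+n2-2 = 35
sp^2 = 1623.79 / 35 = 46.394

46.3940


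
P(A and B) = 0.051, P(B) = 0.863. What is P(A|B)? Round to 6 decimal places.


P(A|B) = P(A and B) / P(B) = 0.051 / 0.863 = 51/863 ≈ 0.05909618

0.059096


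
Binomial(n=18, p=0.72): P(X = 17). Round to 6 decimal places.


P = C(n,k) * p^k * (1-p)^(n-k)
C(18,17) = 18
p^k = 0.72^17 ≈ 0.003755367
(1-p)^(n-k) = 0.28^1 = 0.28
P = 18 * 0.003755367 * 0.28 ≈ 0.018927

0.018927


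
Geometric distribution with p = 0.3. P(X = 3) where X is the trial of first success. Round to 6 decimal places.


P = (1-p)^(k-1) * p
(1-p)^(k-1) = 0.7^2 = 0.49
P = 0.49 * 0.3 = 0.147

0.147000


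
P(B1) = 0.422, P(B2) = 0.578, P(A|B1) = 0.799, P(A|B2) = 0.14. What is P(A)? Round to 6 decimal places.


P(A) = P(A|B1)*P(B1) + P(A|B2)*P(B2)
P(A|B1)*P(B1) = 0.799 * 0.422 = 0.337178
P(A|B2)*P(B2) = 0.14 * 0.578 = 0.08092
P(A) = 0.337178 + 0.08092 = 0.418098

0.418098


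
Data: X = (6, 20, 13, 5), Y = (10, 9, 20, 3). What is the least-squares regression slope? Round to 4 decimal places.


b = sum((xi-xbar)(yi-ybar)) / sum((xi-xbar)^2)
n = 4, xbar = 44/4 = 11, ybar = 42/4 = 10.5
Sxy = sum((xi-xbar)(yi-ybar)) = 53
Sxx = sum((xi-xbar)^2) = 146
b = Sxy / Sxx = 53/146 ≈ 0.363014

0.3630


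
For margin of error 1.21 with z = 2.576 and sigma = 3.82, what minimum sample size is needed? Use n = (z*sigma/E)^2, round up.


z*sigma/E = 2.576 * 3.82 / 1.21 ≈ 8.132496
(z*sigma/E)^2 ≈ 66.137489
round up: n = 67

67


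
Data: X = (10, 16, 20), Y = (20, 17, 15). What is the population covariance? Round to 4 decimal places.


Cov = (1/n)*sum((xi-xbar)(yi-ybar))
n = 3, xbar = 46/3 ≈ 15.333333, ybar = 52/3 ≈ 17.333333
sum((xi-xbar)(yi-ybar)) = -76/3 ≈ -25.333333
Cov = -25.333333 / 3 = -76/9 ≈ -8.444444

-8.4444


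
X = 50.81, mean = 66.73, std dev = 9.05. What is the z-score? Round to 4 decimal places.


z = (X - mu) / sigma
X - mu = 50.81 - 66.73 = -15.92
z = -15.92 / 9.05 = -1592/905 ≈ -1.759116

-1.7591


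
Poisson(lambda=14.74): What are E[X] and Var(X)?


E[X] = Var(X) = lambda = 14.74

14.74, 14.74


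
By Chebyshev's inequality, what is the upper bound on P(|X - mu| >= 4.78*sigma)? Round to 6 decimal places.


P <= 1/k^2
k^2 = 4.78^2 = 22.8484
1/k^2 = 1 / 22.8484 ≈ 0.04376674

0.043767


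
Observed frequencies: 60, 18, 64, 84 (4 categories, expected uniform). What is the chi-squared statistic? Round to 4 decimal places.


chi2 = sum((O-E)^2/E), E = total/4
total = 226, E = 226/4 = 56.5
(60 - 56.5)^2 / 56.5 = 12.25 / 56.5 = 49/226 ≈ 0.216814
(18 - 56.5)^2 / 56.5 = 1482.25 / 56.5 = 5929/226 ≈ 26.234513
(64 - 56.5)^2 / 56.5 = 56.25 / 56.5 = 225/226 ≈ 0.995575
(84 - 56.5)^2 / 56.5 = 756.25 / 56.5 = 3025/226 ≈ 13.384956
chi2 = 4614/113 ≈ 40.831858

40.8319


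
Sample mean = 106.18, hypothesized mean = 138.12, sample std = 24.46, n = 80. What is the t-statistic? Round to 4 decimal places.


t = (xbar - mu0) / (s/sqrt(n))
xbar - mu0 = 106.18 - 138.12 = -31.94
sqrt(80) ≈ 8.94427191
s/sqrt(n) = 24.46 / 8.94427191 ≈ 2.73471114
t = -31.94 / 2.73471114 ≈ -11.679479

-11.6795


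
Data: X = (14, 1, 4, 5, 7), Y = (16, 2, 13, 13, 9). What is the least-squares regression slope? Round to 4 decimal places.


b = sum((xi-xbar)(yi-ybar)) / sum((xi-xbar)^2)
n = 5, xbar = 31/5 = 6.2, ybar = 53/5 = 10.6
Sxy = sum((xi-xbar)(yi-ybar)) = 77.4
Sxx = sum((xi-xbar)^2) = 94.8
b = Sxy / Sxx = 129/158 ≈ 0.816456

0.8165


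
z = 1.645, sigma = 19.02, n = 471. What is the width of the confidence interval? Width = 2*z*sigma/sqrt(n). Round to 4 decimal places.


width = 2*z*sigma/sqrt(n)
2*z*sigma = 2 * 1.645 * 19.02 = 62.5758
sqrt(471) ≈ 21.702534
width = 62.5758 / 21.702534 ≈ 2.883341

2.8833


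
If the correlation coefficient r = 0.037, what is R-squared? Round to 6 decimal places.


R^2 = r^2 = (0.037)^2 = 0.001369

0.001369


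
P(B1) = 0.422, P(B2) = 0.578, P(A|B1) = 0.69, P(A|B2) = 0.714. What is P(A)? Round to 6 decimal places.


P(A) = P(A|B1)*P(B1) + P(A|B2)*P(B2)
P(A|B1)*P(B1) = 0.69 * 0.422 = 0.29118
P(A|B2)*P(B2) = 0.714 * 0.578 = 0.412692
P(A) = 0.29118 + 0.412692 = 0.703872

0.703872


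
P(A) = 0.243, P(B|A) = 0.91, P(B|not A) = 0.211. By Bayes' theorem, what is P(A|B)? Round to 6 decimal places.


P(A|B) = P(B|A)*P(A) / P(B), P(B) = P(B|A)*P(A) + P(B|not A)*P(not A)
P(B|A)*P(A) = 0.91 * 0.243 = 0.22113
P(B|not A)*P(not A) = 0.211 * 0.757 = 0.159727
P(B) = 0.22113 + 0.159727 = 0.380857
P(A|B) = 0.22113 / 0.380857 ≈ 0.58061162

0.580612


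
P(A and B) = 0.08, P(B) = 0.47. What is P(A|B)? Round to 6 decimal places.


P(A|B) = P(A and B) / P(B) = 0.08 / 0.47 = 8/47 ≈ 0.17021277

0.170213


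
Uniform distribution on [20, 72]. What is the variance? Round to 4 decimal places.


Var = (b-a)^2 / 12
(b-a)^2 = (72 - 20)^2 = 2704
Var = 2704/12 ≈ 225.333333

225.3333


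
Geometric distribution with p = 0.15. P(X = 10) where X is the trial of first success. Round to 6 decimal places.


P = (1-p)^(k-1) * p
(1-p)^(k-1) = 0.85^9 ≈ 0.2316169
P = 0.2316169 * 0.15 ≈ 0.03474254

0.034743


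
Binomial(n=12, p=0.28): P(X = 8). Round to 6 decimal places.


P = C(n,k) * p^k * (1-p)^(n-k)
C(12,8) = 495
p^k = 0.28^8 ≈ 0.00003778020
(1-p)^(n-k) = 0.72^4 ≈ 0.2687386
P = 495 * 0.00003778020 * 0.2687386 ≈ 0.005026

0.005026


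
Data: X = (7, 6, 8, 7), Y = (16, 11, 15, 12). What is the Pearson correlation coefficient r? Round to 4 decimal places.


r = sum((xi-xbar)(yi-ybar)) / sqrt(sum((xi-xbar)^2) * sum((yi-ybar)^2))
n = 4, xbar = 28/4 = 7, ybar = 54/4 = 13.5
Sxy = sum((xi-xbar)(yi-ybar)) = 4
Sxx = sum((xi-xbar)^2) = 2
Syy = sum((yi-ybar)^2) = 17
sqrt(Sxx*Syy) ≈ 5.830952
r = Sxy / sqrt(Sxx*Syy) = 4 / 5.830952 ≈ 0.685994

0.6860


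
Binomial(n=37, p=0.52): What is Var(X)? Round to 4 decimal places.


Var = n*p*(1-p) = 37 * 0.52 * 0.48 = 9.2352

9.2352


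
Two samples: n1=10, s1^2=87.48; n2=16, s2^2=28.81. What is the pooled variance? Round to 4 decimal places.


sp^2 = ((n1-1)*s1^2 + (n2-1)*s2^2)/(n1+n2-2)
(n1-1)*s1^2 = 9 * 87.48 = 787.32
(n2-1)*s2^2 = 15 * 28.81 = 432.15
numerator = 787.32 + 432.15 = 1219.47
n1+n2-2 = 24
sp^2 = 1219.47 / 24 = 50.81125

50.8113


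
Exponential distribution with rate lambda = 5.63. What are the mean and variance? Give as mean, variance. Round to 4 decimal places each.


mean = 1/lam, var = 1/lam^2
mean = 1 / 5.63 = 100/563 ≈ 0.177620
lam^2 = 5.63^2 = 31.6969
var = 1 / 31.6969 ≈ 0.031549

0.1776, 0.0315


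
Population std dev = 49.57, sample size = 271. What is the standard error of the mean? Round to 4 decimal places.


SE = sigma / sqrt(n)
sqrt(271) ≈ 16.462078
SE = 49.57 / 16.462078 ≈ 3.011163

3.0112


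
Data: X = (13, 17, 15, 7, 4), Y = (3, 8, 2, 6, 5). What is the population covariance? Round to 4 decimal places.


Cov = (1/n)*sum((xi-xbar)(yi-ybar))
n = 5, xbar = 56/5 = 11.2, ybar = 24/5 = 4.8
sum((xi-xbar)(yi-ybar)) = -1.8
Cov = -1.8 / 5 = -0.36

-0.3600


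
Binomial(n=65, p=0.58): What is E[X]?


E[X] = n*p = 65 * 0.58 = 37.7

37.7


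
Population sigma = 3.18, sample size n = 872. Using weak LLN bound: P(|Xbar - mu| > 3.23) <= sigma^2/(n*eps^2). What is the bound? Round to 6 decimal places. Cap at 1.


bound = min(1, sigma^2/(n*eps^2))
sigma^2 = 3.18^2 = 10.1124
n*eps^2 = 872 * 3.23^2 = 872 * 10.4329 = 9097.4888
sigma^2/(n*eps^2) = 10.1124 / 9097.4888 ≈ 0.00111156

0.001112


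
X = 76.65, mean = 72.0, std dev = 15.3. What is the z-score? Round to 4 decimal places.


z = (X - mu) / sigma
X - mu = 76.65 - 72.0 = 4.65
z = 4.65 / 15.3 = 31/102 ≈ 0.303922

0.3039


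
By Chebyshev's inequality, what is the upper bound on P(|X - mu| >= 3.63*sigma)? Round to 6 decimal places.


P <= 1/k^2
k^2 = 3.63^2 = 13.1769
1/k^2 = 1 / 13.1769 ≈ 0.07589038

0.075890


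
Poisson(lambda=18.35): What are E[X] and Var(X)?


E[X] = Var(X) = lambda = 18.35

18.35, 18.35


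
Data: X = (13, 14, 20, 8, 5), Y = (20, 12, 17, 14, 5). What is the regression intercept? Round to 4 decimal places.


a = ybar - b*xbar, where b = sum((xi-xbar)(yi-ybar)) / sum((xi-xbar)^2)
n = 5, xbar = 60/5 = 12, ybar = 68/5 = 13.6
Sxy = sum((xi-xbar)(yi-ybar)) = 89
Sxx = sum((xi-xbar)^2) = 134
b = Sxy / Sxx = 89/134 ≈ 0.664179
a = 13.6 - 0.664179 * 12 = 1886/335 ≈ 5.629851

5.6299


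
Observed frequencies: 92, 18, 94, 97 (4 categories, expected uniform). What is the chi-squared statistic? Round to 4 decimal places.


chi2 = sum((O-E)^2/E), E = total/4
total = 301, E = 301/4 = 75.25
(92 - 75.25)^2 / 75.25 = 280.5625 / 75.25 = 4489/1204 ≈ 3.728405
(18 - 75.25)^2 / 75.25 = 3277.5625 / 75.25 = 52441/1204 ≈ 43.555648
(94 - 75.25)^2 / 75.25 = 351.5625 / 75.25 = 5625/1204 ≈ 4.671927
(97 - 75.25)^2 / 75.25 = 473.0625 / 75.25 = 7569/1204 ≈ 6.286545
chi2 = 17531/301 ≈ 58.242525

58.2425


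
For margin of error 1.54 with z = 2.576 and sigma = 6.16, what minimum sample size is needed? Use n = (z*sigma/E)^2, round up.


z*sigma/E = 2.576 * 6.16 / 1.54 = 10.304
(z*sigma/E)^2 = 106.172416
round up: n = 107

107


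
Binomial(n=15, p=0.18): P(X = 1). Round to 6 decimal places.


P = C(n,k) * p^k * (1-p)^(n-k)
C(15,1) = 15
p^k = 0.18^1 = 0.18
(1-p)^(n-k) = 0.82^14 ≈ 0.06214325
P = 15 * 0.18 * 0.06214325 ≈ 0.167787

0.167787


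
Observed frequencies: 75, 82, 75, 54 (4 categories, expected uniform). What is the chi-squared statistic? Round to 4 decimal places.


chi2 = sum((O-E)^2/E), E = total/4
total = 286, E = 286/4 = 71.5
(75 - 71.5)^2 / 71.5 = 12.25 / 71.5 = 49/286 ≈ 0.171329
(82 - 71.5)^2 / 71.5 = 110.25 / 71.5 = 441/286 ≈ 1.541958
(75 - 71.5)^2 / 71.5 = 12.25 / 71.5 = 49/286 ≈ 0.171329
(54 - 71.5)^2 / 71.5 = 306.25 / 71.5 = 1225/286 ≈ 4.283217
chi2 = 882/143 ≈ 6.167832

6.1678


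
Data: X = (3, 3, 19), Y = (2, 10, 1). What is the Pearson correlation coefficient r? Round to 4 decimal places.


r = sum((xi-xbar)(yi-ybar)) / sqrt(sum((xi-xbar)^2) * sum((yi-ybar)^2))
n = 3, xbar = 25/3 ≈ 8.333333, ybar = 13/3 ≈ 4.333333
Sxy = sum((xi-xbar)(yi-ybar)) = -160/3 ≈ -53.333333
Sxx = sum((xi-xbar)^2) = 512/3 ≈ 170.666667
Syy = sum((yi-ybar)^2) = 146/3 ≈ 48.666667
sqrt(Sxx*Syy) ≈ 91.136040
r = Sxy / sqrt(Sxx*Syy) = -53.333333 / 91.136040 ≈ -0.585206

-0.5852


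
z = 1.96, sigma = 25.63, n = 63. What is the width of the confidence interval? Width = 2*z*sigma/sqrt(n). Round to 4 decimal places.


width = 2*z*sigma/sqrt(n)
2*z*sigma = 2 * 1.96 * 25.63 = 100.4696
sqrt(63) ≈ 7.937254
width = 100.4696 / 7.937254 ≈ 12.657980

12.6580


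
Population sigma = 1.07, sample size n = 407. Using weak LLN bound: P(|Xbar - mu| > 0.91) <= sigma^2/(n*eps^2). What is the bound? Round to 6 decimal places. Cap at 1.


bound = min(1, sigma^2/(n*eps^2))
sigma^2 = 1.07^2 = 1.1449
n*eps^2 = 407 * 0.91^2 = 407 * 0.8281 = 337.0367
sigma^2/(n*eps^2) = 1.1449 / 337.0367 ≈ 0.00339696

0.003397


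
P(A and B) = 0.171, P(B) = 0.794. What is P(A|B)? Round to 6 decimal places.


P(A|B) = P(A and B) / P(B) = 0.171 / 0.794 = 171/794 ≈ 0.21536524

0.215365


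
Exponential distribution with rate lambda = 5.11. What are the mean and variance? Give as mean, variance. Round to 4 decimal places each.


mean = 1/lam, var = 1/lam^2
mean = 1 / 5.11 = 100/511 ≈ 0.195695
lam^2 = 5.11^2 = 26.1121
var = 1 / 26.1121 ≈ 0.038296

0.1957, 0.0383


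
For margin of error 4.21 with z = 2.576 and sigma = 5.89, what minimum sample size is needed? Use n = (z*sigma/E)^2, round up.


z*sigma/E = 2.576 * 5.89 / 4.21 ≈ 3.603952
(z*sigma/E)^2 ≈ 12.988474
round up: n = 13

13


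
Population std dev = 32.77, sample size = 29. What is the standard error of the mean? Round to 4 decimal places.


SE = sigma / sqrt(n)
sqrt(29) ≈ 5.385165
SE = 32.77 / 5.385165 ≈ 6.085236

6.0852


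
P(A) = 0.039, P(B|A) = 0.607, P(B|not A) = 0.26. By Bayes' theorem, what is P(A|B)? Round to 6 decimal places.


P(A|B) = P(B|A)*P(A) / P(B), P(B) = P(B|A)*P(A) + P(B|not A)*P(not A)
P(B|A)*P(A) = 0.607 * 0.039 = 0.023673
P(B|not A)*P(not A) = 0.26 * 0.961 = 0.24986
P(B) = 0.023673 + 0.24986 = 0.273533
P(A|B) = 0.023673 / 0.273533 ≈ 0.08654532

0.086545


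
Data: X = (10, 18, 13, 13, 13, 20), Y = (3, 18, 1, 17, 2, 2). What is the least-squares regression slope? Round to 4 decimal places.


b = sum((xi-xbar)(yi-ybar)) / sum((xi-xbar)^2)
n = 6, xbar = 87/6 = 14.5, ybar = 43/6 ≈ 7.166667
Sxy = sum((xi-xbar)(yi-ybar)) = 30.5
Sxx = sum((xi-xbar)^2) = 69.5
b = Sxy / Sxx = 61/139 ≈ 0.438849

0.4388


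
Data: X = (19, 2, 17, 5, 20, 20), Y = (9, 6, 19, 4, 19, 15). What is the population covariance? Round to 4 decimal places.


Cov = (1/n)*sum((xi-xbar)(yi-ybar))
n = 6, xbar = 83/6 ≈ 13.833333, ybar = 72/6 = 12
sum((xi-xbar)(yi-ybar)) = 210
Cov = 210 / 6 = 35

35.0000


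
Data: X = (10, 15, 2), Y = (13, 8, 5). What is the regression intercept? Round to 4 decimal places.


a = ybar - b*xbar, where b = sum((xi-xbar)(yi-ybar)) / sum((xi-xbar)^2)
n = 3, xbar = 27/3 = 9, ybar = 26/3 ≈ 8.666667
Sxy = sum((xi-xbar)(yi-ybar)) = 26
Sxx = sum((xi-xbar)^2) = 86
b = Sxy / Sxx = 13/43 ≈ 0.302326
a = 8.666667 - 0.302326 * 9 = 767/129 ≈ 5.945736

5.9457


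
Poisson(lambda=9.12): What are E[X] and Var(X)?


E[X] = Var(X) = lambda = 9.12

9.12, 9.12


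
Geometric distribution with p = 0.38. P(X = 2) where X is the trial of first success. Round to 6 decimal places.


P = (1-p)^(k-1) * p
(1-p)^(k-1) = 0.62^1 = 0.62
P = 0.62 * 0.38 = 0.2356

0.235600


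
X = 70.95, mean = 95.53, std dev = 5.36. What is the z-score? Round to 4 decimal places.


z = (X - mu) / sigma
X - mu = 70.95 - 95.53 = -24.58
z = -24.58 / 5.36 = -1229/268 ≈ -4.585821

-4.5858


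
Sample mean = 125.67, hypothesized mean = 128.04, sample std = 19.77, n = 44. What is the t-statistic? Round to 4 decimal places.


t = (xbar - mu0) / (s/sqrt(n))
xbar - mu0 = 125.67 - 128.04 = -2.37
sqrt(44) ≈ 6.63324958
s/sqrt(n) = 19.77 / 6.63324958 ≈ 2.98043964
t = -2.37 / 2.98043964 ≈ -0.795185

-0.7952


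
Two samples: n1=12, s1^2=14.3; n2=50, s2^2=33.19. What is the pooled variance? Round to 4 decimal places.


sp^2 = ((n1-1)*s1^2 + (n2-1)*s2^2)/(n1+n2-2)
(n1-1)*s1^2 = 11 * 14.3 = 157.3
(n2-1)*s2^2 = 49 * 33.19 = 1626.31
numerator = 157.3 + 1626.31 = 1783.61
n1+n2-2 = 60
sp^2 = 1783.61 / 60 = 178361/6000 ≈ 29.726833

29.7268


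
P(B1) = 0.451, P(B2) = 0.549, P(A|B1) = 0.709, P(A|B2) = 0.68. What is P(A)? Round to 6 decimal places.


P(A) = P(A|B1)*P(B1) + P(A|B2)*P(B2)
P(A|B1)*P(B1) = 0.709 * 0.451 = 0.319759
P(A|B2)*P(B2) = 0.68 * 0.549 = 0.37332
P(A) = 0.319759 + 0.37332 = 0.693079

0.693079


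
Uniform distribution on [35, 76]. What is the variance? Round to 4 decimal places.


Var = (b-a)^2 / 12
(b-a)^2 = (76 - 35)^2 = 1681
Var = 1681/12 ≈ 140.083333

140.0833


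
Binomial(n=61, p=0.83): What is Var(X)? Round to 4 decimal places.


Var = n*p*(1-p) = 61 * 0.83 * 0.17 = 8.6071

8.6071


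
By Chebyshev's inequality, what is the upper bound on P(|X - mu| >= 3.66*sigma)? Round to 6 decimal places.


P <= 1/k^2
k^2 = 3.66^2 = 13.3956
1/k^2 = 1 / 13.3956 ≈ 0.07465138

0.074651


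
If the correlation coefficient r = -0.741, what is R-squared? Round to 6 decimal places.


R^2 = r^2 = (-0.741)^2 = 0.549081

0.549081


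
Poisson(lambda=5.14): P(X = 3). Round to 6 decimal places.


P = e^(-lam) * lam^k / k!
e^(-5.14) ≈ 0.005857690
lam^k = 5.14^3 = 135.796744
k! = 3! = 6
P = 0.005857690 * 135.796744 / 6 ≈ 0.132576

0.132576


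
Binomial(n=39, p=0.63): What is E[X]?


E[X] = n*p = 39 * 0.63 = 24.57

24.57


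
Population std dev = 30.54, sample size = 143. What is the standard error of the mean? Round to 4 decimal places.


SE = sigma / sqrt(n)
sqrt(143) ≈ 11.958261
SE = 30.54 / 11.958261 ≈ 2.553883

2.5539


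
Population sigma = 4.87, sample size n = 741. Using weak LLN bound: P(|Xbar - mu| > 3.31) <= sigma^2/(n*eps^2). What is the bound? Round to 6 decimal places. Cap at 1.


bound = min(1, sigma^2/(n*eps^2))
sigma^2 = 4.87^2 = 23.7169
n*eps^2 = 741 * 3.31^2 = 741 * 10.9561 = 8118.4701
sigma^2/(n*eps^2) = 23.7169 / 8118.4701 ≈ 0.00292135

0.002921


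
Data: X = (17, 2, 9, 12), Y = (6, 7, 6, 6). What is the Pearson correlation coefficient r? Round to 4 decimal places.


r = sum((xi-xbar)(yi-ybar)) / sqrt(sum((xi-xbar)^2) * sum((yi-ybar)^2))
n = 4, xbar = 40/4 = 10, ybar = 25/4 = 6.25
Sxy = sum((xi-xbar)(yi-ybar)) = -8
Sxx = sum((xi-xbar)^2) = 118
Syy = sum((yi-ybar)^2) = 0.75
sqrt(Sxx*Syy) ≈ 9.407444
r = Sxy / sqrt(Sxx*Syy) = -8 / 9.407444 ≈ -0.850390

-0.8504


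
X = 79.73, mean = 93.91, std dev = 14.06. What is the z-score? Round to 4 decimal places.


z = (X - mu) / sigma
X - mu = 79.73 - 93.91 = -14.18
z = -14.18 / 14.06 = -709/703 ≈ -1.008535

-1.0085


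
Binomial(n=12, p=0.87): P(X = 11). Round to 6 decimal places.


P = C(n,k) * p^k * (1-p)^(n-k)
C(12,11) = 12
p^k = 0.87^11 ≈ 0.2161284
(1-p)^(n-k) = 0.13^1 = 0.13
P = 12 * 0.2161284 * 0.13 ≈ 0.337160

0.337160


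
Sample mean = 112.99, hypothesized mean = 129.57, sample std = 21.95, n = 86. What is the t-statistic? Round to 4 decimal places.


t = (xbar - mu0) / (s/sqrt(n))
xbar - mu0 = 112.99 - 129.57 = -16.58
sqrt(86) ≈ 9.27361850
s/sqrt(n) = 21.95 / 9.27361850 ≈ 2.36692937
t = -16.58 / 2.36692937 ≈ -7.004856

-7.0049


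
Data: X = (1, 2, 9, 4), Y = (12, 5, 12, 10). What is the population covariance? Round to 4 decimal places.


Cov = (1/n)*sum((xi-xbar)(yi-ybar))
n = 4, xbar = 16/4 = 4, ybar = 39/4 = 9.75
sum((xi-xbar)(yi-ybar)) = 14
Cov = 14 / 4 = 3.5

3.5000


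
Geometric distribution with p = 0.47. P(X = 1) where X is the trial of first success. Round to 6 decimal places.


P = (1-p)^(k-1) * p
(1-p)^(k-1) = 0.53^0 = 1
P = 1 * 0.47 = 0.47

0.470000


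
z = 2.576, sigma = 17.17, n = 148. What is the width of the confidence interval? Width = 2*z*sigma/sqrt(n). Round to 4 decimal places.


width = 2*z*sigma/sqrt(n)
2*z*sigma = 2 * 2.576 * 17.17 = 88.45984
sqrt(148) ≈ 12.165525
width = 88.45984 / 12.165525 ≈ 7.271354

7.2714


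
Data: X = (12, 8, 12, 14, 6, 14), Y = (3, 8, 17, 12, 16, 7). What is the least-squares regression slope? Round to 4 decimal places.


b = sum((xi-xbar)(yi-ybar)) / sum((xi-xbar)^2)
n = 6, xbar = 66/6 = 11, ybar = 63/6 = 10.5
Sxy = sum((xi-xbar)(yi-ybar)) = -27
Sxx = sum((xi-xbar)^2) = 54
b = Sxy / Sxx = -0.5

-0.5000


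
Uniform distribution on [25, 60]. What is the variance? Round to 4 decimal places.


Var = (b-a)^2 / 12
(b-a)^2 = (60 - 25)^2 = 1225
Var = 1225/12 ≈ 102.083333

102.0833


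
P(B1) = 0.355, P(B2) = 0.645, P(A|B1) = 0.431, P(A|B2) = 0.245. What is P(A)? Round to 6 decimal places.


P(A) = P(A|B1)*P(B1) + P(A|B2)*P(B2)
P(A|B1)*P(B1) = 0.431 * 0.355 = 0.153005
P(A|B2)*P(B2) = 0.245 * 0.645 = 0.158025
P(A) = 0.153005 + 0.158025 = 0.31103

0.311030


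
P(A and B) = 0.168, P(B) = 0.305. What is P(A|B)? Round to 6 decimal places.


P(A|B) = P(A and B) / P(B) = 0.168 / 0.305 = 168/305 ≈ 0.55081967

0.550820


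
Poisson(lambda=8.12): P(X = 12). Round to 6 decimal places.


P = e^(-lam) * lam^k / k!
e^(-8.12) ≈ 0.0002975287
lam^k = 8.12^12 ≈ 82162255118.889831
k! = 12! = 479001600
P = 0.0002975287 * 82162255118.889831 / 479001600 ≈ 0.051035

0.051035


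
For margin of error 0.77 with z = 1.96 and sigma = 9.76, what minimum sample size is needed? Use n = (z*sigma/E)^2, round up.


z*sigma/E = 1.96 * 9.76 / 0.77 = 6832/275 ≈ 24.843636
(z*sigma/E)^2 ≈ 617.206268
round up: n = 618

618


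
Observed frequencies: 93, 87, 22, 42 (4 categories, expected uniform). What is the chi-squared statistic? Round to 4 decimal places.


chi2 = sum((O-E)^2/E), E = total/4
total = 244, E = 244/4 = 61
(93 - 61)^2 / 61 = 1024 / 61 = 1024/61 ≈ 16.786885
(87 - 61)^2 / 61 = 676 / 61 = 676/61 ≈ 11.081967
(22 - 61)^2 / 61 = 1521 / 61 = 1521/61 ≈ 24.934426
(42 - 61)^2 / 61 = 361 / 61 = 361/61 ≈ 5.918033
chi2 = 3582/61 ≈ 58.721311

58.7213


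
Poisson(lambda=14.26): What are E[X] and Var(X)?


E[X] = Var(X) = lambda = 14.26

14.26, 14.26


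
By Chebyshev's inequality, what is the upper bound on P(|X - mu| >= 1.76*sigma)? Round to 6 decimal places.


P <= 1/k^2
k^2 = 1.76^2 = 3.0976
1/k^2 = 1 / 3.0976 = 625/1936 ≈ 0.32283058

0.322831


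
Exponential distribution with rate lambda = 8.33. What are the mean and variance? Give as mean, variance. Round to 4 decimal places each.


mean = 1/lam, var = 1/lam^2
mean = 1 / 8.33 = 100/833 ≈ 0.120048
lam^2 = 8.33^2 = 69.3889
var = 1 / 69.3889 ≈ 0.014412

0.1200, 0.0144


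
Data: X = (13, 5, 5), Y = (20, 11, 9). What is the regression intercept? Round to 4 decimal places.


a = ybar - b*xbar, where b = sum((xi-xbar)(yi-ybar)) / sum((xi-xbar)^2)
n = 3, xbar = 23/3 ≈ 7.666667, ybar = 40/3 ≈ 13.333333
Sxy = sum((xi-xbar)(yi-ybar)) = 160/3 ≈ 53.333333
Sxx = sum((xi-xbar)^2) = 128/3 ≈ 42.666667
b = Sxy / Sxx = 1.25
a = 13.333333 - 1.25 * 7.666667 = 3.75

3.7500


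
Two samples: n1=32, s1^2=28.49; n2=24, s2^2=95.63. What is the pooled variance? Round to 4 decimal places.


sp^2 = ((n1-1)*s1^2 + (n2-1)*s2^2)/(n1+n2-2)
(n1-1)*s1^2 = 31 * 28.49 = 883.19
(n2-1)*s2^2 = 23 * 95.63 = 2199.49
numerator = 883.19 + 2199.49 = 3082.68
n1+n2-2 = 54
sp^2 = 3082.68 / 54 = 8563/150 ≈ 57.086667

57.0867


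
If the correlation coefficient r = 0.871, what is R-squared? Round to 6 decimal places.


R^2 = r^2 = (0.871)^2 = 0.758641

0.758641


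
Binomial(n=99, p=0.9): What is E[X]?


E[X] = n*p = 99 * 0.9 = 89.1

89.1


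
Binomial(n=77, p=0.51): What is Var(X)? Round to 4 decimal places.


Var = n*p*(1-p) = 77 * 0.51 * 0.49 = 19.2423

19.2423


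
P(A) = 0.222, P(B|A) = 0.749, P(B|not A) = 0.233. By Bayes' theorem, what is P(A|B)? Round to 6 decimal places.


P(A|B) = P(B|A)*P(A) / P(B), P(B) = P(B|A)*P(A) + P(B|not A)*P(not A)
P(B|A)*P(A) = 0.749 * 0.222 = 0.166278
P(B|not A)*P(not A) = 0.233 * 0.778 = 0.181274
P(B) = 0.166278 + 0.181274 = 0.347552
P(A|B) = 0.166278 / 0.347552 ≈ 0.47842625

0.478426


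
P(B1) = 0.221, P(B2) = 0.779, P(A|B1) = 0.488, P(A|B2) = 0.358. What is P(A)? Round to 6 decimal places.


P(A) = P(A|B1)*P(B1) + P(A|B2)*P(B2)
P(A|B1)*P(B1) = 0.488 * 0.221 = 0.107848
P(A|B2)*P(B2) = 0.358 * 0.779 = 0.278882
P(A) = 0.107848 + 0.278882 = 0.38673

0.386730


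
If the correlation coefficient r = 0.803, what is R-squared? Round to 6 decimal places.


R^2 = r^2 = (0.803)^2 = 0.644809

0.644809


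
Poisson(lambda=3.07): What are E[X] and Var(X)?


E[X] = Var(X) = lambda = 3.07

3.07, 3.07


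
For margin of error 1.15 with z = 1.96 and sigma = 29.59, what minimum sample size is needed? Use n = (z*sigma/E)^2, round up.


z*sigma/E = 1.96 * 29.59 / 1.15 = 144991/2875 ≈ 50.431652
(z*sigma/E)^2 ≈ 2543.351541
round up: n = 2544

2544


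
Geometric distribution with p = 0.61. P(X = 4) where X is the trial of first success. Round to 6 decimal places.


P = (1-p)^(k-1) * p
(1-p)^(k-1) = 0.39^3 = 0.059319
P = 0.059319 * 0.61 = 0.03618459

0.036185


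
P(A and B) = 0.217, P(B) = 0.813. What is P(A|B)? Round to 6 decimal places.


P(A|B) = P(A and B) / P(B) = 0.217 / 0.813 = 217/813 ≈ 0.26691267

0.266913


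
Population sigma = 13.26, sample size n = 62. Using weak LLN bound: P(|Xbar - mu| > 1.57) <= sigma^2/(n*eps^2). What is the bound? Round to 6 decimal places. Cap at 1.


bound = min(1, sigma^2/(n*eps^2))
sigma^2 = 13.26^2 = 175.8276
n*eps^2 = 62 * 1.57^2 = 62 * 2.4649 = 152.8238
sigma^2/(n*eps^2) = 175.8276 / 152.8238 ≈ 1.15052498
this exceeds 1, so the bound is capped at 1

1.000000


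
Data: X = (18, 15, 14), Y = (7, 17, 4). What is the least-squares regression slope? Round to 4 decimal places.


b = sum((xi-xbar)(yi-ybar)) / sum((xi-xbar)^2)
n = 3, xbar = 47/3 ≈ 15.666667, ybar = 28/3 ≈ 9.333333
Sxy = sum((xi-xbar)(yi-ybar)) = -5/3 ≈ -1.666667
Sxx = sum((xi-xbar)^2) = 26/3 ≈ 8.666667
b = Sxy / Sxx = -5/26 ≈ -0.192308

-0.1923


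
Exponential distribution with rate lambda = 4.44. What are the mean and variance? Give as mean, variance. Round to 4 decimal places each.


mean = 1/lam, var = 1/lam^2
mean = 1 / 4.44 = 25/111 ≈ 0.225225
lam^2 = 4.44^2 = 19.7136
var = 1 / 19.7136 ≈ 0.050726

0.2252, 0.0507


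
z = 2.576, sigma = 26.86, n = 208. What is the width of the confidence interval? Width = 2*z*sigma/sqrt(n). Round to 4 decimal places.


width = 2*z*sigma/sqrt(n)
2*z*sigma = 2 * 2.576 * 26.86 = 138.38272
sqrt(208) ≈ 14.422205
width = 138.38272 / 14.422205 ≈ 9.595115

9.5951


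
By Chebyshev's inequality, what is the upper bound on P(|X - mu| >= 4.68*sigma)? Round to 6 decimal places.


P <= 1/k^2
k^2 = 4.68^2 = 21.9024
1/k^2 = 1 / 21.9024 ≈ 0.04565710

0.045657


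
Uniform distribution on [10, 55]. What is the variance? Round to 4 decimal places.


Var = (b-a)^2 / 12
(b-a)^2 = (55 - 10)^2 = 2025
Var = 2025/12 = 168.75

168.7500


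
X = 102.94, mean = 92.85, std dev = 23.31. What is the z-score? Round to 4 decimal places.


z = (X - mu) / sigma
X - mu = 102.94 - 92.85 = 10.09
z = 10.09 / 23.31 = 1009/2331 ≈ 0.432861

0.4329


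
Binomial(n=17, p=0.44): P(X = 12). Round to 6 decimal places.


P = C(n,k) * p^k * (1-p)^(n-k)
C(17,12) = 6188
p^k = 0.44^12 ≈ 0.00005265409
(1-p)^(n-k) = 0.56^5 ≈ 0.05507318
P = 6188 * 0.00005265409 * 0.05507318 ≈ 0.017944

0.017944


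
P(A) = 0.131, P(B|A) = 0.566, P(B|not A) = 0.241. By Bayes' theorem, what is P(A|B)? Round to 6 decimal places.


P(A|B) = P(B|A)*P(A) / P(B), P(B) = P(B|A)*P(A) + P(B|not A)*P(not A)
P(B|A)*P(A) = 0.566 * 0.131 = 0.074146
P(B|not A)*P(not A) = 0.241 * 0.869 = 0.209429
P(B) = 0.074146 + 0.209429 = 0.283575
P(A|B) = 0.074146 / 0.283575 ≈ 0.26146875

0.261469


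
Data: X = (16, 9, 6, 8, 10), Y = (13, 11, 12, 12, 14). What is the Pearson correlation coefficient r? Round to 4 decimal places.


r = sum((xi-xbar)(yi-ybar)) / sqrt(sum((xi-xbar)^2) * sum((yi-ybar)^2))
n = 5, xbar = 49/5 = 9.8, ybar = 62/5 = 12.4
Sxy = sum((xi-xbar)(yi-ybar)) = 7.4
Sxx = sum((xi-xbar)^2) = 56.8
Syy = sum((yi-ybar)^2) = 5.2
sqrt(Sxx*Syy) ≈ 17.186041
r = Sxy / sqrt(Sxx*Syy) = 7.4 / 17.186041 ≈ 0.430582

0.4306


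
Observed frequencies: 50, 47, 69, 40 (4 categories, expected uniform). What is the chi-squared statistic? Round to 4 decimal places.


chi2 = sum((O-E)^2/E), E = total/4
total = 206, E = 206/4 = 51.5
(50 - 51.5)^2 / 51.5 = 2.25 / 51.5 = 9/206 ≈ 0.043689
(47 - 51.5)^2 / 51.5 = 20.25 / 51.5 = 81/206 ≈ 0.393204
(69 - 51.5)^2 / 51.5 = 306.25 / 51.5 = 1225/206 ≈ 5.946602
(40 - 51.5)^2 / 51.5 = 132.25 / 51.5 = 529/206 ≈ 2.567961
chi2 = 922/103 ≈ 8.951456

8.9515


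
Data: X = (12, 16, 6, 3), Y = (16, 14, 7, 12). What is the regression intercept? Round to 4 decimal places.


a = ybar - b*xbar, where b = sum((xi-xbar)(yi-ybar)) / sum((xi-xbar)^2)
n = 4, xbar = 37/4 = 9.25, ybar = 49/4 = 12.25
Sxy = sum((xi-xbar)(yi-ybar)) = 40.75
Sxx = sum((xi-xbar)^2) = 102.75
b = Sxy / Sxx = 163/411 ≈ 0.396594
a = 12.25 - 0.396594 * 9.25 = 3527/411 ≈ 8.581509

8.5815


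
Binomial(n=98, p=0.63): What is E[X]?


E[X] = n*p = 98 * 0.63 = 61.74

61.74


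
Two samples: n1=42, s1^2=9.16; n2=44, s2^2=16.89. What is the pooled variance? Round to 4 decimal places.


sp^2 = ((n1-1)*s1^2 + (n2-1)*s2^2)/(n1+n2-2)
(n1-1)*s1^2 = 41 * 9.16 = 375.56
(n2-1)*s2^2 = 43 * 16.89 = 726.27
numerator = 375.56 + 726.27 = 1101.83
n1+n2-2 = 84
sp^2 = 1101.83 / 84 = 110183/8400 ≈ 13.117024

13.1170


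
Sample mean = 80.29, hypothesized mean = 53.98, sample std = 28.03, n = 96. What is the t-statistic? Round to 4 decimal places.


t = (xbar - mu0) / (s/sqrt(n))
xbar - mu0 = 80.29 - 53.98 = 26.31
sqrt(96) ≈ 9.79795897
s/sqrt(n) = 28.03 / 9.79795897 ≈ 2.86079990
t = 26.31 / 2.86079990 ≈ 9.196729

9.1967


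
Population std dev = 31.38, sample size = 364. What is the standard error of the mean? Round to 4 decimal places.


SE = sigma / sqrt(n)
sqrt(364) ≈ 19.078784
SE = 31.38 / 19.078784 ≈ 1.644759

1.6448


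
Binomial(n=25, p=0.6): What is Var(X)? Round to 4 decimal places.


Var = n*p*(1-p) = 25 * 0.6 * 0.4 = 6

6.0000


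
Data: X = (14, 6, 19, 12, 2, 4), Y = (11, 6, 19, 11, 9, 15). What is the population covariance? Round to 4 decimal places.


Cov = (1/n)*sum((xi-xbar)(yi-ybar))
n = 6, xbar = 57/6 = 9.5, ybar = 71/6 ≈ 11.833333
sum((xi-xbar)(yi-ybar)) = 86.5
Cov = 86.5 / 6 = 173/12 ≈ 14.416667

14.4167


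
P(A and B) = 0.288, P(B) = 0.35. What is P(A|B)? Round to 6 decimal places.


P(A|B) = P(A and B) / P(B) = 0.288 / 0.35 = 144/175 ≈ 0.82285714

0.822857


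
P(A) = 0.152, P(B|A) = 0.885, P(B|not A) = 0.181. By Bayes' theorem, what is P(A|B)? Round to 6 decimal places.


P(A|B) = P(B|A)*P(A) / P(B), P(B) = P(B|A)*P(A) + P(B|not A)*P(not A)
P(B|A)*P(A) = 0.885 * 0.152 = 0.13452
P(B|not A)*P(not A) = 0.181 * 0.848 = 0.153488
P(B) = 0.13452 + 0.153488 = 0.288008
P(A|B) = 0.13452 / 0.288008 ≈ 0.46707036

0.467070


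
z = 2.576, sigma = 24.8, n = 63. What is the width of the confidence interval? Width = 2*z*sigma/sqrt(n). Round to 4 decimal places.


width = 2*z*sigma/sqrt(n)
2*z*sigma = 2 * 2.576 * 24.8 = 127.7696
sqrt(63) ≈ 7.937254
width = 127.7696 / 7.937254 ≈ 16.097457

16.0975


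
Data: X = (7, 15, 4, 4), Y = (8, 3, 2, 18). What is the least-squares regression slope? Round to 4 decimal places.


b = sum((xi-xbar)(yi-ybar)) / sum((xi-xbar)^2)
n = 4, xbar = 30/4 = 7.5, ybar = 31/4 = 7.75
Sxy = sum((xi-xbar)(yi-ybar)) = -51.5
Sxx = sum((xi-xbar)^2) = 81
b = Sxy / Sxx = -103/162 ≈ -0.635802

-0.6358


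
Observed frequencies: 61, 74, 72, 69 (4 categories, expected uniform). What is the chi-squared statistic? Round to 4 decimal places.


chi2 = sum((O-E)^2/E), E = total/4
total = 276, E = 276/4 = 69
(61 - 69)^2 / 69 = 64 / 69 = 64/69 ≈ 0.927536
(74 - 69)^2 / 69 = 25 / 69 = 25/69 ≈ 0.362319
(72 - 69)^2 / 69 = 9 / 69 = 3/23 ≈ 0.130435
(69 - 69)^2 / 69 = 0 / 69 = 0
chi2 = 98/69 ≈ 1.420290

1.4203


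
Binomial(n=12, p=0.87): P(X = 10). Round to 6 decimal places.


P = C(n,k) * p^k * (1-p)^(n-k)
C(12,10) = 66
p^k = 0.87^10 ≈ 0.2484234
(1-p)^(n-k) = 0.13^2 = 0.0169
P = 66 * 0.2484234 * 0.0169 ≈ 0.277091

0.277091


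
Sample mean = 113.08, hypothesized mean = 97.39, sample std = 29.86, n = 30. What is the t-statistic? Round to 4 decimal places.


t = (xbar - mu0) / (s/sqrt(n))
xbar - mu0 = 113.08 - 97.39 = 15.69
sqrt(30) ≈ 5.47722558
s/sqrt(n) = 29.86 / 5.47722558 ≈ 5.45166519
t = 15.69 / 5.45166519 ≈ 2.878020

2.8780


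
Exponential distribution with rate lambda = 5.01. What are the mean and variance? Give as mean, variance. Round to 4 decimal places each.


mean = 1/lam, var = 1/lam^2
mean = 1 / 5.01 = 100/501 ≈ 0.199601
lam^2 = 5.01^2 = 25.1001
var = 1 / 25.1001 ≈ 0.039840

0.1996, 0.0398


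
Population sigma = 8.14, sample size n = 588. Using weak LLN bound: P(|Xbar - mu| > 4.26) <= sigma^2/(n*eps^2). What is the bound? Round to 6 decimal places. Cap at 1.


bound = min(1, sigma^2/(n*eps^2))
sigma^2 = 8.14^2 = 66.2596
n*eps^2 = 588 * 4.26^2 = 588 * 18.1476 = 10670.7888
sigma^2/(n*eps^2) = 66.2596 / 10670.7888 ≈ 0.00620944

0.006209
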